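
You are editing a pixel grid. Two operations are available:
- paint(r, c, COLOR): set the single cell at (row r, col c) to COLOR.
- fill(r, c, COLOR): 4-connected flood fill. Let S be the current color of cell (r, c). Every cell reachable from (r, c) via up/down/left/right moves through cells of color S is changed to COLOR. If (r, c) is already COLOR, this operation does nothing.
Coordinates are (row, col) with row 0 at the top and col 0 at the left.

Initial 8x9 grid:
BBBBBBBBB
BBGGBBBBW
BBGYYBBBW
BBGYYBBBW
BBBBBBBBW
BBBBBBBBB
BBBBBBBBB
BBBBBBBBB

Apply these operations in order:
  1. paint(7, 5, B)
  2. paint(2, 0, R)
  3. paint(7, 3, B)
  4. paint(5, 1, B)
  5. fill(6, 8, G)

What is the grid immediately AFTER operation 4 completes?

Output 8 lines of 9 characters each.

Answer: BBBBBBBBB
BBGGBBBBW
RBGYYBBBW
BBGYYBBBW
BBBBBBBBW
BBBBBBBBB
BBBBBBBBB
BBBBBBBBB

Derivation:
After op 1 paint(7,5,B):
BBBBBBBBB
BBGGBBBBW
BBGYYBBBW
BBGYYBBBW
BBBBBBBBW
BBBBBBBBB
BBBBBBBBB
BBBBBBBBB
After op 2 paint(2,0,R):
BBBBBBBBB
BBGGBBBBW
RBGYYBBBW
BBGYYBBBW
BBBBBBBBW
BBBBBBBBB
BBBBBBBBB
BBBBBBBBB
After op 3 paint(7,3,B):
BBBBBBBBB
BBGGBBBBW
RBGYYBBBW
BBGYYBBBW
BBBBBBBBW
BBBBBBBBB
BBBBBBBBB
BBBBBBBBB
After op 4 paint(5,1,B):
BBBBBBBBB
BBGGBBBBW
RBGYYBBBW
BBGYYBBBW
BBBBBBBBW
BBBBBBBBB
BBBBBBBBB
BBBBBBBBB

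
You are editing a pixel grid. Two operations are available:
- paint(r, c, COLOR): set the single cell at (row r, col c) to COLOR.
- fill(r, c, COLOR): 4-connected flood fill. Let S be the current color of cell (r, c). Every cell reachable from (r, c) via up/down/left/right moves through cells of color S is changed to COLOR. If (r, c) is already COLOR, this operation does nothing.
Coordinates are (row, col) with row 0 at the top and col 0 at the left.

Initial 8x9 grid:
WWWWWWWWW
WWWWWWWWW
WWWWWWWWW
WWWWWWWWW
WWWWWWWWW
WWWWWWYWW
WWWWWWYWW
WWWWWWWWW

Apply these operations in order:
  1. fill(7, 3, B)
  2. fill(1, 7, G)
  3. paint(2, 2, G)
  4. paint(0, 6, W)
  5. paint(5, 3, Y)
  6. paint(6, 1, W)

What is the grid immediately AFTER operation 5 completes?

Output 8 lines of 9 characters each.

After op 1 fill(7,3,B) [70 cells changed]:
BBBBBBBBB
BBBBBBBBB
BBBBBBBBB
BBBBBBBBB
BBBBBBBBB
BBBBBBYBB
BBBBBBYBB
BBBBBBBBB
After op 2 fill(1,7,G) [70 cells changed]:
GGGGGGGGG
GGGGGGGGG
GGGGGGGGG
GGGGGGGGG
GGGGGGGGG
GGGGGGYGG
GGGGGGYGG
GGGGGGGGG
After op 3 paint(2,2,G):
GGGGGGGGG
GGGGGGGGG
GGGGGGGGG
GGGGGGGGG
GGGGGGGGG
GGGGGGYGG
GGGGGGYGG
GGGGGGGGG
After op 4 paint(0,6,W):
GGGGGGWGG
GGGGGGGGG
GGGGGGGGG
GGGGGGGGG
GGGGGGGGG
GGGGGGYGG
GGGGGGYGG
GGGGGGGGG
After op 5 paint(5,3,Y):
GGGGGGWGG
GGGGGGGGG
GGGGGGGGG
GGGGGGGGG
GGGGGGGGG
GGGYGGYGG
GGGGGGYGG
GGGGGGGGG

Answer: GGGGGGWGG
GGGGGGGGG
GGGGGGGGG
GGGGGGGGG
GGGGGGGGG
GGGYGGYGG
GGGGGGYGG
GGGGGGGGG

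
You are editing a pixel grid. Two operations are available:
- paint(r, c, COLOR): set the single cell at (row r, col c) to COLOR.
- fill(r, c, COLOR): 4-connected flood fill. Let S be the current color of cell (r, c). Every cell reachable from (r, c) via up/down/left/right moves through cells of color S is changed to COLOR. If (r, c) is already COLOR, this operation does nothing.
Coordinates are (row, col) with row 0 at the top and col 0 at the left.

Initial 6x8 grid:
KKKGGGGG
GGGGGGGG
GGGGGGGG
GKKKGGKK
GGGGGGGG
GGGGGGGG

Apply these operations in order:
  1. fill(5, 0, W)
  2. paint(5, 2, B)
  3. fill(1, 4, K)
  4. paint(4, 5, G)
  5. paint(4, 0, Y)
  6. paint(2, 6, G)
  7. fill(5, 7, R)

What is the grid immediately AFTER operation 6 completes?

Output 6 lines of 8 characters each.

Answer: KKKKKKKK
KKKKKKKK
KKKKKKGK
KKKKKKKK
YKKKKGKK
KKBKKKKK

Derivation:
After op 1 fill(5,0,W) [40 cells changed]:
KKKWWWWW
WWWWWWWW
WWWWWWWW
WKKKWWKK
WWWWWWWW
WWWWWWWW
After op 2 paint(5,2,B):
KKKWWWWW
WWWWWWWW
WWWWWWWW
WKKKWWKK
WWWWWWWW
WWBWWWWW
After op 3 fill(1,4,K) [39 cells changed]:
KKKKKKKK
KKKKKKKK
KKKKKKKK
KKKKKKKK
KKKKKKKK
KKBKKKKK
After op 4 paint(4,5,G):
KKKKKKKK
KKKKKKKK
KKKKKKKK
KKKKKKKK
KKKKKGKK
KKBKKKKK
After op 5 paint(4,0,Y):
KKKKKKKK
KKKKKKKK
KKKKKKKK
KKKKKKKK
YKKKKGKK
KKBKKKKK
After op 6 paint(2,6,G):
KKKKKKKK
KKKKKKKK
KKKKKKGK
KKKKKKKK
YKKKKGKK
KKBKKKKK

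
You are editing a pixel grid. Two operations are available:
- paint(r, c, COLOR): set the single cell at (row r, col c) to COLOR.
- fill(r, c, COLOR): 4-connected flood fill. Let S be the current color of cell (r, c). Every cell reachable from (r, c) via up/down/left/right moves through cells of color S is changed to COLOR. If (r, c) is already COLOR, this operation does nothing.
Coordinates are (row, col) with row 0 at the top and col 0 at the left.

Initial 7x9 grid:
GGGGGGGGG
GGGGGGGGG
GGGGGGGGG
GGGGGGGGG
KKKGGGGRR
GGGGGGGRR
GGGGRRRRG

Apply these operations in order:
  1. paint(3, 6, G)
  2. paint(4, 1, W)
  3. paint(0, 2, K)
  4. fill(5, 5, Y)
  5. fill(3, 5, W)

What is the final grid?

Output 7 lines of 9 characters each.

After op 1 paint(3,6,G):
GGGGGGGGG
GGGGGGGGG
GGGGGGGGG
GGGGGGGGG
KKKGGGGRR
GGGGGGGRR
GGGGRRRRG
After op 2 paint(4,1,W):
GGGGGGGGG
GGGGGGGGG
GGGGGGGGG
GGGGGGGGG
KWKGGGGRR
GGGGGGGRR
GGGGRRRRG
After op 3 paint(0,2,K):
GGKGGGGGG
GGGGGGGGG
GGGGGGGGG
GGGGGGGGG
KWKGGGGRR
GGGGGGGRR
GGGGRRRRG
After op 4 fill(5,5,Y) [50 cells changed]:
YYKYYYYYY
YYYYYYYYY
YYYYYYYYY
YYYYYYYYY
KWKYYYYRR
YYYYYYYRR
YYYYRRRRG
After op 5 fill(3,5,W) [50 cells changed]:
WWKWWWWWW
WWWWWWWWW
WWWWWWWWW
WWWWWWWWW
KWKWWWWRR
WWWWWWWRR
WWWWRRRRG

Answer: WWKWWWWWW
WWWWWWWWW
WWWWWWWWW
WWWWWWWWW
KWKWWWWRR
WWWWWWWRR
WWWWRRRRG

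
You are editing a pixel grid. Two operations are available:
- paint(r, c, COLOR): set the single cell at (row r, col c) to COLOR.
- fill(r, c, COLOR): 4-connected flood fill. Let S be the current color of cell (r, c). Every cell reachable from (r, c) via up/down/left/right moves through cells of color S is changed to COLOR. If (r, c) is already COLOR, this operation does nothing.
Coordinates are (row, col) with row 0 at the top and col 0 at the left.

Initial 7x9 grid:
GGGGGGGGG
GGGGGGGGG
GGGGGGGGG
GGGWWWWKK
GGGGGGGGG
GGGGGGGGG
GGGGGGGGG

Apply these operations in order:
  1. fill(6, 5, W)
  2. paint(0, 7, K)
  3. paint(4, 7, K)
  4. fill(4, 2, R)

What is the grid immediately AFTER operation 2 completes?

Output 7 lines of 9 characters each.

After op 1 fill(6,5,W) [57 cells changed]:
WWWWWWWWW
WWWWWWWWW
WWWWWWWWW
WWWWWWWKK
WWWWWWWWW
WWWWWWWWW
WWWWWWWWW
After op 2 paint(0,7,K):
WWWWWWWKW
WWWWWWWWW
WWWWWWWWW
WWWWWWWKK
WWWWWWWWW
WWWWWWWWW
WWWWWWWWW

Answer: WWWWWWWKW
WWWWWWWWW
WWWWWWWWW
WWWWWWWKK
WWWWWWWWW
WWWWWWWWW
WWWWWWWWW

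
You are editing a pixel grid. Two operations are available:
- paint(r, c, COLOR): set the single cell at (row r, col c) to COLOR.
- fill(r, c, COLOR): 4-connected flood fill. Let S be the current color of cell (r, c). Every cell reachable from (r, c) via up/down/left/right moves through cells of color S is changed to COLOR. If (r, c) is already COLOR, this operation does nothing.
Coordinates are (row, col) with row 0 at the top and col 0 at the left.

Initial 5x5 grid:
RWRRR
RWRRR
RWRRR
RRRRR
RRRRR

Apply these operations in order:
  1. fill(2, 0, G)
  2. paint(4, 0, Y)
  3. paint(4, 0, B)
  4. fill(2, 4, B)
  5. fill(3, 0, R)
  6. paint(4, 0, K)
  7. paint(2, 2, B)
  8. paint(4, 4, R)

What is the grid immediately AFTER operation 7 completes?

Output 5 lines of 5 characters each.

After op 1 fill(2,0,G) [22 cells changed]:
GWGGG
GWGGG
GWGGG
GGGGG
GGGGG
After op 2 paint(4,0,Y):
GWGGG
GWGGG
GWGGG
GGGGG
YGGGG
After op 3 paint(4,0,B):
GWGGG
GWGGG
GWGGG
GGGGG
BGGGG
After op 4 fill(2,4,B) [21 cells changed]:
BWBBB
BWBBB
BWBBB
BBBBB
BBBBB
After op 5 fill(3,0,R) [22 cells changed]:
RWRRR
RWRRR
RWRRR
RRRRR
RRRRR
After op 6 paint(4,0,K):
RWRRR
RWRRR
RWRRR
RRRRR
KRRRR
After op 7 paint(2,2,B):
RWRRR
RWRRR
RWBRR
RRRRR
KRRRR

Answer: RWRRR
RWRRR
RWBRR
RRRRR
KRRRR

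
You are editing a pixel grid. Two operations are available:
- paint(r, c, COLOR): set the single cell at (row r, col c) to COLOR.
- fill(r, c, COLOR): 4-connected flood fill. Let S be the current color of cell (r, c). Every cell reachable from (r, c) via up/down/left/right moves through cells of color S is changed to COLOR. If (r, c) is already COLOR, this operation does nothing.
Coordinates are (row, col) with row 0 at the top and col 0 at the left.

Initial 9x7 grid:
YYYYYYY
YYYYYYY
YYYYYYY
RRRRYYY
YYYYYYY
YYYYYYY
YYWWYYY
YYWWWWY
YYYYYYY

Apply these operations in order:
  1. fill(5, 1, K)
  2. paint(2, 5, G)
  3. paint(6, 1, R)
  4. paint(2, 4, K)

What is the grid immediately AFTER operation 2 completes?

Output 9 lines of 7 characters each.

After op 1 fill(5,1,K) [53 cells changed]:
KKKKKKK
KKKKKKK
KKKKKKK
RRRRKKK
KKKKKKK
KKKKKKK
KKWWKKK
KKWWWWK
KKKKKKK
After op 2 paint(2,5,G):
KKKKKKK
KKKKKKK
KKKKKGK
RRRRKKK
KKKKKKK
KKKKKKK
KKWWKKK
KKWWWWK
KKKKKKK

Answer: KKKKKKK
KKKKKKK
KKKKKGK
RRRRKKK
KKKKKKK
KKKKKKK
KKWWKKK
KKWWWWK
KKKKKKK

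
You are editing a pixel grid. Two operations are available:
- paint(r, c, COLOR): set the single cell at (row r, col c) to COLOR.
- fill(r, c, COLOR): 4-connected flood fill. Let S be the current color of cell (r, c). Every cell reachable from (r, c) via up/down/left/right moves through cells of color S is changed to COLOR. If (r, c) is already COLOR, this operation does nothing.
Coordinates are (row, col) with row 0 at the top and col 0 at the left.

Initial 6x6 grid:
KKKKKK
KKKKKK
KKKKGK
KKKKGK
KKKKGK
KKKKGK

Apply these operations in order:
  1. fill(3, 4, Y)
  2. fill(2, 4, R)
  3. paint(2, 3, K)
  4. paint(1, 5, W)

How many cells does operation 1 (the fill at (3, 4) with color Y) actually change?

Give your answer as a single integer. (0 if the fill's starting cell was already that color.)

Answer: 4

Derivation:
After op 1 fill(3,4,Y) [4 cells changed]:
KKKKKK
KKKKKK
KKKKYK
KKKKYK
KKKKYK
KKKKYK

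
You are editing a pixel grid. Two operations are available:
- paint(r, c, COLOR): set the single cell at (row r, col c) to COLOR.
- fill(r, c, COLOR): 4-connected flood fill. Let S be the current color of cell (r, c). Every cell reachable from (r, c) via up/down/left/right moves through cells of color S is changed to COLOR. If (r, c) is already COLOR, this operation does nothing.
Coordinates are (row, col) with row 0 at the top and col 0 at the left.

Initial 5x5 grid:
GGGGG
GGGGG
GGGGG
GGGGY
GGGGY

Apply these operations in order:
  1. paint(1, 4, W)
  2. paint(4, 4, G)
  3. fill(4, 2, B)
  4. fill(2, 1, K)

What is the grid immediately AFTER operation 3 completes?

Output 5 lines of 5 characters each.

After op 1 paint(1,4,W):
GGGGG
GGGGW
GGGGG
GGGGY
GGGGY
After op 2 paint(4,4,G):
GGGGG
GGGGW
GGGGG
GGGGY
GGGGG
After op 3 fill(4,2,B) [23 cells changed]:
BBBBB
BBBBW
BBBBB
BBBBY
BBBBB

Answer: BBBBB
BBBBW
BBBBB
BBBBY
BBBBB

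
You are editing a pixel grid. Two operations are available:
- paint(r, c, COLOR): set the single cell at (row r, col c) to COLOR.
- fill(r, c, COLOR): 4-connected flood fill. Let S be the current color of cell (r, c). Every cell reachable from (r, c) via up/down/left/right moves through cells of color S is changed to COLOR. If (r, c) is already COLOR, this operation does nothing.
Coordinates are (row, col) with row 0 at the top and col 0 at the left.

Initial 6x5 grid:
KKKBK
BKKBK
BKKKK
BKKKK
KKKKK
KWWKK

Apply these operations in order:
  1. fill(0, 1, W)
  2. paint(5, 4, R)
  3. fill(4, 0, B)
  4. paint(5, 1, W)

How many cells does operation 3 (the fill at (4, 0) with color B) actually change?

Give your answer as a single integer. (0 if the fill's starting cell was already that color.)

Answer: 24

Derivation:
After op 1 fill(0,1,W) [23 cells changed]:
WWWBW
BWWBW
BWWWW
BWWWW
WWWWW
WWWWW
After op 2 paint(5,4,R):
WWWBW
BWWBW
BWWWW
BWWWW
WWWWW
WWWWR
After op 3 fill(4,0,B) [24 cells changed]:
BBBBB
BBBBB
BBBBB
BBBBB
BBBBB
BBBBR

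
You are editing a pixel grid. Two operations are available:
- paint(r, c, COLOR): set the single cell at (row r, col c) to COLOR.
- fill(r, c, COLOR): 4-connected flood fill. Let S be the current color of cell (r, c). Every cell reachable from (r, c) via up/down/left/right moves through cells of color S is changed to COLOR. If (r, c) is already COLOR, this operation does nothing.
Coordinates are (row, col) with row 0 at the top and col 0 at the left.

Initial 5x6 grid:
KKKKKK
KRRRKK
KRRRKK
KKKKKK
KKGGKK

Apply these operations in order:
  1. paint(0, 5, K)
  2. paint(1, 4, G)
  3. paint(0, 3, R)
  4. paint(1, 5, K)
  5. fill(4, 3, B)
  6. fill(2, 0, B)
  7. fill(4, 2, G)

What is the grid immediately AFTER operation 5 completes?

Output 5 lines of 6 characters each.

After op 1 paint(0,5,K):
KKKKKK
KRRRKK
KRRRKK
KKKKKK
KKGGKK
After op 2 paint(1,4,G):
KKKKKK
KRRRGK
KRRRKK
KKKKKK
KKGGKK
After op 3 paint(0,3,R):
KKKRKK
KRRRGK
KRRRKK
KKKKKK
KKGGKK
After op 4 paint(1,5,K):
KKKRKK
KRRRGK
KRRRKK
KKKKKK
KKGGKK
After op 5 fill(4,3,B) [2 cells changed]:
KKKRKK
KRRRGK
KRRRKK
KKKKKK
KKBBKK

Answer: KKKRKK
KRRRGK
KRRRKK
KKKKKK
KKBBKK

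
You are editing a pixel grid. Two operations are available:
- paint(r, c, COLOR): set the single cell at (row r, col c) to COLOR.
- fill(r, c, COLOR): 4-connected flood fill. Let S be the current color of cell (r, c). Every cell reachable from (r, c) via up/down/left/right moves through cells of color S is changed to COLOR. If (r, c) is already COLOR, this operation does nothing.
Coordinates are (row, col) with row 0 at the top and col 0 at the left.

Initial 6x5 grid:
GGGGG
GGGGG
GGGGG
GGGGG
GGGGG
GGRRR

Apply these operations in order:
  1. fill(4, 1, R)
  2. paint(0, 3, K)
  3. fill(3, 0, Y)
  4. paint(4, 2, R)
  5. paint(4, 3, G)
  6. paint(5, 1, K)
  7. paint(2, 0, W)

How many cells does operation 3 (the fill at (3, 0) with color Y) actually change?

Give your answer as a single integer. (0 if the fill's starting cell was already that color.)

Answer: 29

Derivation:
After op 1 fill(4,1,R) [27 cells changed]:
RRRRR
RRRRR
RRRRR
RRRRR
RRRRR
RRRRR
After op 2 paint(0,3,K):
RRRKR
RRRRR
RRRRR
RRRRR
RRRRR
RRRRR
After op 3 fill(3,0,Y) [29 cells changed]:
YYYKY
YYYYY
YYYYY
YYYYY
YYYYY
YYYYY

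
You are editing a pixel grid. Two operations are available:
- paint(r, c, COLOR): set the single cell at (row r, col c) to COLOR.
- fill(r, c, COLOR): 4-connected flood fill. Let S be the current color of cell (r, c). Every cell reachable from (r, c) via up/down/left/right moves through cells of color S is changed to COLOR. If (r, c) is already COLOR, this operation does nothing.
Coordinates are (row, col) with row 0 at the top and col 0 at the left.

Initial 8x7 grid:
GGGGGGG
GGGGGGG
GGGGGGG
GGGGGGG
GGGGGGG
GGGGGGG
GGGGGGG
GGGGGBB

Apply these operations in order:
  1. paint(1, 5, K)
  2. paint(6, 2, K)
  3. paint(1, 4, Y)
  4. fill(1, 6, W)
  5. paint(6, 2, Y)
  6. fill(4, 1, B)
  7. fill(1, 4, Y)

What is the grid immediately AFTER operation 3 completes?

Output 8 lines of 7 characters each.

Answer: GGGGGGG
GGGGYKG
GGGGGGG
GGGGGGG
GGGGGGG
GGGGGGG
GGKGGGG
GGGGGBB

Derivation:
After op 1 paint(1,5,K):
GGGGGGG
GGGGGKG
GGGGGGG
GGGGGGG
GGGGGGG
GGGGGGG
GGGGGGG
GGGGGBB
After op 2 paint(6,2,K):
GGGGGGG
GGGGGKG
GGGGGGG
GGGGGGG
GGGGGGG
GGGGGGG
GGKGGGG
GGGGGBB
After op 3 paint(1,4,Y):
GGGGGGG
GGGGYKG
GGGGGGG
GGGGGGG
GGGGGGG
GGGGGGG
GGKGGGG
GGGGGBB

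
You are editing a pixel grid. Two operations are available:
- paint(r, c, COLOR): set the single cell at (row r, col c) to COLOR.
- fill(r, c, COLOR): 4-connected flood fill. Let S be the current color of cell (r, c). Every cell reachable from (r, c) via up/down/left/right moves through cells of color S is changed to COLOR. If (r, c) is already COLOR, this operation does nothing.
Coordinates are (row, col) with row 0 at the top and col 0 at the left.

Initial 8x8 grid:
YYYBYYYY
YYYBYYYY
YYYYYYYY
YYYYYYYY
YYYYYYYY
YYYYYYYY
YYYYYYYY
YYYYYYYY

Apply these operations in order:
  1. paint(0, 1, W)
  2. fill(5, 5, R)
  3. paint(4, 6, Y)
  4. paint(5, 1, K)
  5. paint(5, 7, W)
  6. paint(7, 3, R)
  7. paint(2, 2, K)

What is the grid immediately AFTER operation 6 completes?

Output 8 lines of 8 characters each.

After op 1 paint(0,1,W):
YWYBYYYY
YYYBYYYY
YYYYYYYY
YYYYYYYY
YYYYYYYY
YYYYYYYY
YYYYYYYY
YYYYYYYY
After op 2 fill(5,5,R) [61 cells changed]:
RWRBRRRR
RRRBRRRR
RRRRRRRR
RRRRRRRR
RRRRRRRR
RRRRRRRR
RRRRRRRR
RRRRRRRR
After op 3 paint(4,6,Y):
RWRBRRRR
RRRBRRRR
RRRRRRRR
RRRRRRRR
RRRRRRYR
RRRRRRRR
RRRRRRRR
RRRRRRRR
After op 4 paint(5,1,K):
RWRBRRRR
RRRBRRRR
RRRRRRRR
RRRRRRRR
RRRRRRYR
RKRRRRRR
RRRRRRRR
RRRRRRRR
After op 5 paint(5,7,W):
RWRBRRRR
RRRBRRRR
RRRRRRRR
RRRRRRRR
RRRRRRYR
RKRRRRRW
RRRRRRRR
RRRRRRRR
After op 6 paint(7,3,R):
RWRBRRRR
RRRBRRRR
RRRRRRRR
RRRRRRRR
RRRRRRYR
RKRRRRRW
RRRRRRRR
RRRRRRRR

Answer: RWRBRRRR
RRRBRRRR
RRRRRRRR
RRRRRRRR
RRRRRRYR
RKRRRRRW
RRRRRRRR
RRRRRRRR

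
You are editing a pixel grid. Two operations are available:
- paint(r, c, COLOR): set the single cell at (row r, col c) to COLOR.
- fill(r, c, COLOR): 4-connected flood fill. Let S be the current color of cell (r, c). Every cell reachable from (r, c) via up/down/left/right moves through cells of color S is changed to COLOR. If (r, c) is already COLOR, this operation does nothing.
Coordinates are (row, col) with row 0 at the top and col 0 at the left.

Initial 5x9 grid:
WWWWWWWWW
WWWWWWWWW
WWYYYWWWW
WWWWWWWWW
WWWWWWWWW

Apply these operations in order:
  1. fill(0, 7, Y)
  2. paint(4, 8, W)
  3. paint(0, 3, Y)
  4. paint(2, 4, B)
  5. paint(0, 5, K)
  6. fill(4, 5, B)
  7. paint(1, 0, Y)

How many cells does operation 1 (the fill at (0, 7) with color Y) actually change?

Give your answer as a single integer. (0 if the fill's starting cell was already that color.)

Answer: 42

Derivation:
After op 1 fill(0,7,Y) [42 cells changed]:
YYYYYYYYY
YYYYYYYYY
YYYYYYYYY
YYYYYYYYY
YYYYYYYYY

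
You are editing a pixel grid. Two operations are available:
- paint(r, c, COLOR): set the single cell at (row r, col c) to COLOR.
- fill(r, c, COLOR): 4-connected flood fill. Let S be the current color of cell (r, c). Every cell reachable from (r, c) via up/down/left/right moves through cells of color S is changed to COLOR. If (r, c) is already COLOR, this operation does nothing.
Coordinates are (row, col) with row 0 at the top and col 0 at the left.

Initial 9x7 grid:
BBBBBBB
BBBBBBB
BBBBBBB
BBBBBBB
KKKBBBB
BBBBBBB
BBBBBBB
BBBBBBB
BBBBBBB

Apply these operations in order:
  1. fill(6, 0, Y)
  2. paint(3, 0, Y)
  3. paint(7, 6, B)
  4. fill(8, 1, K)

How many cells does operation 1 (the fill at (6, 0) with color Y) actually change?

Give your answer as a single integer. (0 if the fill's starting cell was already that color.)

Answer: 60

Derivation:
After op 1 fill(6,0,Y) [60 cells changed]:
YYYYYYY
YYYYYYY
YYYYYYY
YYYYYYY
KKKYYYY
YYYYYYY
YYYYYYY
YYYYYYY
YYYYYYY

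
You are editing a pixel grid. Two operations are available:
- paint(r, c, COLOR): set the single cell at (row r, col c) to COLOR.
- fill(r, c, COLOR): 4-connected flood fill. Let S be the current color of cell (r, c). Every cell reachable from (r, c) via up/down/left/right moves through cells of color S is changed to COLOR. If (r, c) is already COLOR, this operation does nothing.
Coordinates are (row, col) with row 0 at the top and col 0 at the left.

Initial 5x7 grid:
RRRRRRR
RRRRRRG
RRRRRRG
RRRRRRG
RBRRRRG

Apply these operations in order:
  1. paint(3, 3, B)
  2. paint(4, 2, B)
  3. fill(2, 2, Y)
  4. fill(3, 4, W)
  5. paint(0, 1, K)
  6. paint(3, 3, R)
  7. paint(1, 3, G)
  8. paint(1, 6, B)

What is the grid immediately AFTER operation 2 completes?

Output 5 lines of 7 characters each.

Answer: RRRRRRR
RRRRRRG
RRRRRRG
RRRBRRG
RBBRRRG

Derivation:
After op 1 paint(3,3,B):
RRRRRRR
RRRRRRG
RRRRRRG
RRRBRRG
RBRRRRG
After op 2 paint(4,2,B):
RRRRRRR
RRRRRRG
RRRRRRG
RRRBRRG
RBBRRRG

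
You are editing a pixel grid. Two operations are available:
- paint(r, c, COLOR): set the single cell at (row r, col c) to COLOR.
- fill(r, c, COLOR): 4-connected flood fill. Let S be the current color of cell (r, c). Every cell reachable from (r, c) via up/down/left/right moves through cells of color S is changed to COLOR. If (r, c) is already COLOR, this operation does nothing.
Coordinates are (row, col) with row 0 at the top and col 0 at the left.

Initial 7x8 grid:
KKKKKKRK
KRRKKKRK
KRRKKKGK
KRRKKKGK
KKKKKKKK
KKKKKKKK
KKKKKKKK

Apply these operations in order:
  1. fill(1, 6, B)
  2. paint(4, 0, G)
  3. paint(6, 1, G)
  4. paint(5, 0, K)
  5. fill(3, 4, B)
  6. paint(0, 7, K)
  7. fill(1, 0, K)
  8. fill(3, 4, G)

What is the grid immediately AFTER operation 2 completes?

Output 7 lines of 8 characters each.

Answer: KKKKKKBK
KRRKKKBK
KRRKKKGK
KRRKKKGK
GKKKKKKK
KKKKKKKK
KKKKKKKK

Derivation:
After op 1 fill(1,6,B) [2 cells changed]:
KKKKKKBK
KRRKKKBK
KRRKKKGK
KRRKKKGK
KKKKKKKK
KKKKKKKK
KKKKKKKK
After op 2 paint(4,0,G):
KKKKKKBK
KRRKKKBK
KRRKKKGK
KRRKKKGK
GKKKKKKK
KKKKKKKK
KKKKKKKK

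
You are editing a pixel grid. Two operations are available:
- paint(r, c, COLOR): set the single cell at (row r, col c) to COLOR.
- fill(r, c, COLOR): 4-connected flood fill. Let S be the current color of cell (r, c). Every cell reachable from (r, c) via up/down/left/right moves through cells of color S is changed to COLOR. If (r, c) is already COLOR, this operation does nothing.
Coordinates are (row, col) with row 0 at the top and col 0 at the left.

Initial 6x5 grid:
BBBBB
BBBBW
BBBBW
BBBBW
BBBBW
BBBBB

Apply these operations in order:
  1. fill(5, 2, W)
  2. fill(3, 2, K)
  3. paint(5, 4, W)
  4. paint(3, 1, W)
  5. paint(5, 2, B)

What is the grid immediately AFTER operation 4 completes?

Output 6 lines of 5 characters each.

After op 1 fill(5,2,W) [26 cells changed]:
WWWWW
WWWWW
WWWWW
WWWWW
WWWWW
WWWWW
After op 2 fill(3,2,K) [30 cells changed]:
KKKKK
KKKKK
KKKKK
KKKKK
KKKKK
KKKKK
After op 3 paint(5,4,W):
KKKKK
KKKKK
KKKKK
KKKKK
KKKKK
KKKKW
After op 4 paint(3,1,W):
KKKKK
KKKKK
KKKKK
KWKKK
KKKKK
KKKKW

Answer: KKKKK
KKKKK
KKKKK
KWKKK
KKKKK
KKKKW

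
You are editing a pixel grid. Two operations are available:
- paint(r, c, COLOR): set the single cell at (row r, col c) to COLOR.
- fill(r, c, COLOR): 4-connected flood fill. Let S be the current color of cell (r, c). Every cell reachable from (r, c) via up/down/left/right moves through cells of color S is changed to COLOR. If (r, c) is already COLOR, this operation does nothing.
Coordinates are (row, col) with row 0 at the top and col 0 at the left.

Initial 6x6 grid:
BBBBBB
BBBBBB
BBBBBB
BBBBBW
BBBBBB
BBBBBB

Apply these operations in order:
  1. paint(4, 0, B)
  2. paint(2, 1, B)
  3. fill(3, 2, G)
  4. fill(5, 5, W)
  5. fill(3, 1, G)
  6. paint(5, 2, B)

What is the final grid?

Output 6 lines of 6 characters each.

After op 1 paint(4,0,B):
BBBBBB
BBBBBB
BBBBBB
BBBBBW
BBBBBB
BBBBBB
After op 2 paint(2,1,B):
BBBBBB
BBBBBB
BBBBBB
BBBBBW
BBBBBB
BBBBBB
After op 3 fill(3,2,G) [35 cells changed]:
GGGGGG
GGGGGG
GGGGGG
GGGGGW
GGGGGG
GGGGGG
After op 4 fill(5,5,W) [35 cells changed]:
WWWWWW
WWWWWW
WWWWWW
WWWWWW
WWWWWW
WWWWWW
After op 5 fill(3,1,G) [36 cells changed]:
GGGGGG
GGGGGG
GGGGGG
GGGGGG
GGGGGG
GGGGGG
After op 6 paint(5,2,B):
GGGGGG
GGGGGG
GGGGGG
GGGGGG
GGGGGG
GGBGGG

Answer: GGGGGG
GGGGGG
GGGGGG
GGGGGG
GGGGGG
GGBGGG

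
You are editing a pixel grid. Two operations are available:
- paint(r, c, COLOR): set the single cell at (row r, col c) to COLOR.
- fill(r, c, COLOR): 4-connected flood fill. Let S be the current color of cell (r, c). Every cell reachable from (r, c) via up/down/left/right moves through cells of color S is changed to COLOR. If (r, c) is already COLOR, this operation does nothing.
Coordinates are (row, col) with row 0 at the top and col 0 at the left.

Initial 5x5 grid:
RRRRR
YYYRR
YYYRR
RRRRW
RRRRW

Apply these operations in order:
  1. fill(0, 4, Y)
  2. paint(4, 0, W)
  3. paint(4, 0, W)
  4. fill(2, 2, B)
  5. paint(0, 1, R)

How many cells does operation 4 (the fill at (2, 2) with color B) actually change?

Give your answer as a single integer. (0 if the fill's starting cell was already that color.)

Answer: 22

Derivation:
After op 1 fill(0,4,Y) [17 cells changed]:
YYYYY
YYYYY
YYYYY
YYYYW
YYYYW
After op 2 paint(4,0,W):
YYYYY
YYYYY
YYYYY
YYYYW
WYYYW
After op 3 paint(4,0,W):
YYYYY
YYYYY
YYYYY
YYYYW
WYYYW
After op 4 fill(2,2,B) [22 cells changed]:
BBBBB
BBBBB
BBBBB
BBBBW
WBBBW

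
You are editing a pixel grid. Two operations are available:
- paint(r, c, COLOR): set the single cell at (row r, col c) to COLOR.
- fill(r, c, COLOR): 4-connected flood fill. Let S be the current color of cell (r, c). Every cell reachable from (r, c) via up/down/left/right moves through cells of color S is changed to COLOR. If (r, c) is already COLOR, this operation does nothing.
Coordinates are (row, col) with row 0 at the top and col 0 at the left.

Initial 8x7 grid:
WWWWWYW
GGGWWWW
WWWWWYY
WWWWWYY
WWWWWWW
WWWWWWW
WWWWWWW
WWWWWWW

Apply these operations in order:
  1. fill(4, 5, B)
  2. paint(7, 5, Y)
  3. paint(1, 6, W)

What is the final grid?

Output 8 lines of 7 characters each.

Answer: BBBBBYB
GGGBBBW
BBBBBYY
BBBBBYY
BBBBBBB
BBBBBBB
BBBBBBB
BBBBBYB

Derivation:
After op 1 fill(4,5,B) [48 cells changed]:
BBBBBYB
GGGBBBB
BBBBBYY
BBBBBYY
BBBBBBB
BBBBBBB
BBBBBBB
BBBBBBB
After op 2 paint(7,5,Y):
BBBBBYB
GGGBBBB
BBBBBYY
BBBBBYY
BBBBBBB
BBBBBBB
BBBBBBB
BBBBBYB
After op 3 paint(1,6,W):
BBBBBYB
GGGBBBW
BBBBBYY
BBBBBYY
BBBBBBB
BBBBBBB
BBBBBBB
BBBBBYB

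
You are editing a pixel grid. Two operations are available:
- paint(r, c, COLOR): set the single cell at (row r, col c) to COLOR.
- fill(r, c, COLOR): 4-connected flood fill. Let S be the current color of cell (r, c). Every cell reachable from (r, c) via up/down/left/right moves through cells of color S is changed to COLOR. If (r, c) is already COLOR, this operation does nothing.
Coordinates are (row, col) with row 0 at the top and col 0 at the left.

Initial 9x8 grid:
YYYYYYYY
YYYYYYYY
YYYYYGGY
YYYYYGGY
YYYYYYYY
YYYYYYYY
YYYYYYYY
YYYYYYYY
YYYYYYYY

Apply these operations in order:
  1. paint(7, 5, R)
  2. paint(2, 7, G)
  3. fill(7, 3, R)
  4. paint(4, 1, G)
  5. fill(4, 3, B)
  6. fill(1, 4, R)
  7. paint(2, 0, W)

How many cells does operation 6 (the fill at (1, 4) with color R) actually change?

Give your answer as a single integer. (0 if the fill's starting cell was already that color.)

Answer: 66

Derivation:
After op 1 paint(7,5,R):
YYYYYYYY
YYYYYYYY
YYYYYGGY
YYYYYGGY
YYYYYYYY
YYYYYYYY
YYYYYYYY
YYYYYRYY
YYYYYYYY
After op 2 paint(2,7,G):
YYYYYYYY
YYYYYYYY
YYYYYGGG
YYYYYGGY
YYYYYYYY
YYYYYYYY
YYYYYYYY
YYYYYRYY
YYYYYYYY
After op 3 fill(7,3,R) [66 cells changed]:
RRRRRRRR
RRRRRRRR
RRRRRGGG
RRRRRGGR
RRRRRRRR
RRRRRRRR
RRRRRRRR
RRRRRRRR
RRRRRRRR
After op 4 paint(4,1,G):
RRRRRRRR
RRRRRRRR
RRRRRGGG
RRRRRGGR
RGRRRRRR
RRRRRRRR
RRRRRRRR
RRRRRRRR
RRRRRRRR
After op 5 fill(4,3,B) [66 cells changed]:
BBBBBBBB
BBBBBBBB
BBBBBGGG
BBBBBGGB
BGBBBBBB
BBBBBBBB
BBBBBBBB
BBBBBBBB
BBBBBBBB
After op 6 fill(1,4,R) [66 cells changed]:
RRRRRRRR
RRRRRRRR
RRRRRGGG
RRRRRGGR
RGRRRRRR
RRRRRRRR
RRRRRRRR
RRRRRRRR
RRRRRRRR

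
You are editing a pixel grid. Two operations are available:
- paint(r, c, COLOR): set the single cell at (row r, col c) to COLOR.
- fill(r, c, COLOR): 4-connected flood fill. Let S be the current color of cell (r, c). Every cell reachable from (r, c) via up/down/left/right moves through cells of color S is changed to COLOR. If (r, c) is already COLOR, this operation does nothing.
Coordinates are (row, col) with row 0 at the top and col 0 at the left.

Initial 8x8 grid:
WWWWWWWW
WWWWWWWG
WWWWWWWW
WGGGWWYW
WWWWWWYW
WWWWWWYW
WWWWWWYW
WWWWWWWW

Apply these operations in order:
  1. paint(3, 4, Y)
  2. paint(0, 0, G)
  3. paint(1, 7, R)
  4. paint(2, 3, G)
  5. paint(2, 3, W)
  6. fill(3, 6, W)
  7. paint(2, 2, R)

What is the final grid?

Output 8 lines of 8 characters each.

Answer: GWWWWWWW
WWWWWWWR
WWRWWWWW
WGGGYWWW
WWWWWWWW
WWWWWWWW
WWWWWWWW
WWWWWWWW

Derivation:
After op 1 paint(3,4,Y):
WWWWWWWW
WWWWWWWG
WWWWWWWW
WGGGYWYW
WWWWWWYW
WWWWWWYW
WWWWWWYW
WWWWWWWW
After op 2 paint(0,0,G):
GWWWWWWW
WWWWWWWG
WWWWWWWW
WGGGYWYW
WWWWWWYW
WWWWWWYW
WWWWWWYW
WWWWWWWW
After op 3 paint(1,7,R):
GWWWWWWW
WWWWWWWR
WWWWWWWW
WGGGYWYW
WWWWWWYW
WWWWWWYW
WWWWWWYW
WWWWWWWW
After op 4 paint(2,3,G):
GWWWWWWW
WWWWWWWR
WWWGWWWW
WGGGYWYW
WWWWWWYW
WWWWWWYW
WWWWWWYW
WWWWWWWW
After op 5 paint(2,3,W):
GWWWWWWW
WWWWWWWR
WWWWWWWW
WGGGYWYW
WWWWWWYW
WWWWWWYW
WWWWWWYW
WWWWWWWW
After op 6 fill(3,6,W) [4 cells changed]:
GWWWWWWW
WWWWWWWR
WWWWWWWW
WGGGYWWW
WWWWWWWW
WWWWWWWW
WWWWWWWW
WWWWWWWW
After op 7 paint(2,2,R):
GWWWWWWW
WWWWWWWR
WWRWWWWW
WGGGYWWW
WWWWWWWW
WWWWWWWW
WWWWWWWW
WWWWWWWW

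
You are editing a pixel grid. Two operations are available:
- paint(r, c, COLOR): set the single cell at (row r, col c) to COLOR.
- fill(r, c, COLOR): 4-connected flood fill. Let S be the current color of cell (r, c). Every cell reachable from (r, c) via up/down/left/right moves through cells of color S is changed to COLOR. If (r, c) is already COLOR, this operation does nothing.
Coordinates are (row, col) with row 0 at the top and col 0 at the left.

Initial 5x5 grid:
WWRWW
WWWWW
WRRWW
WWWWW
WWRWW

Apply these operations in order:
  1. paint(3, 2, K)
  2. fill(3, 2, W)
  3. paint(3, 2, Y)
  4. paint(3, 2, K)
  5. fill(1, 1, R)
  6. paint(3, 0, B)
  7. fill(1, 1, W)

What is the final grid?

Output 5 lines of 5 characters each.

Answer: WWWWW
WWWWW
WWWWW
BWKWW
WWWWW

Derivation:
After op 1 paint(3,2,K):
WWRWW
WWWWW
WRRWW
WWKWW
WWRWW
After op 2 fill(3,2,W) [1 cells changed]:
WWRWW
WWWWW
WRRWW
WWWWW
WWRWW
After op 3 paint(3,2,Y):
WWRWW
WWWWW
WRRWW
WWYWW
WWRWW
After op 4 paint(3,2,K):
WWRWW
WWWWW
WRRWW
WWKWW
WWRWW
After op 5 fill(1,1,R) [20 cells changed]:
RRRRR
RRRRR
RRRRR
RRKRR
RRRRR
After op 6 paint(3,0,B):
RRRRR
RRRRR
RRRRR
BRKRR
RRRRR
After op 7 fill(1,1,W) [23 cells changed]:
WWWWW
WWWWW
WWWWW
BWKWW
WWWWW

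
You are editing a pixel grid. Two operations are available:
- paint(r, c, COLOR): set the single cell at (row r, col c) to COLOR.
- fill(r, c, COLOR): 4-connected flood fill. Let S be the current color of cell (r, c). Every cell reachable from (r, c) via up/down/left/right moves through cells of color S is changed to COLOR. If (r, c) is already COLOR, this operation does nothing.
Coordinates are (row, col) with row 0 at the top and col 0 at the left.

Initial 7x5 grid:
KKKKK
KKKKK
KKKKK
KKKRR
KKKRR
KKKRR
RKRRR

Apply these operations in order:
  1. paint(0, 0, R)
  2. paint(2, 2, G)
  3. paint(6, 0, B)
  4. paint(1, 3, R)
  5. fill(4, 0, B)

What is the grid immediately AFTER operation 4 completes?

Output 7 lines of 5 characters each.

After op 1 paint(0,0,R):
RKKKK
KKKKK
KKKKK
KKKRR
KKKRR
KKKRR
RKRRR
After op 2 paint(2,2,G):
RKKKK
KKKKK
KKGKK
KKKRR
KKKRR
KKKRR
RKRRR
After op 3 paint(6,0,B):
RKKKK
KKKKK
KKGKK
KKKRR
KKKRR
KKKRR
BKRRR
After op 4 paint(1,3,R):
RKKKK
KKKRK
KKGKK
KKKRR
KKKRR
KKKRR
BKRRR

Answer: RKKKK
KKKRK
KKGKK
KKKRR
KKKRR
KKKRR
BKRRR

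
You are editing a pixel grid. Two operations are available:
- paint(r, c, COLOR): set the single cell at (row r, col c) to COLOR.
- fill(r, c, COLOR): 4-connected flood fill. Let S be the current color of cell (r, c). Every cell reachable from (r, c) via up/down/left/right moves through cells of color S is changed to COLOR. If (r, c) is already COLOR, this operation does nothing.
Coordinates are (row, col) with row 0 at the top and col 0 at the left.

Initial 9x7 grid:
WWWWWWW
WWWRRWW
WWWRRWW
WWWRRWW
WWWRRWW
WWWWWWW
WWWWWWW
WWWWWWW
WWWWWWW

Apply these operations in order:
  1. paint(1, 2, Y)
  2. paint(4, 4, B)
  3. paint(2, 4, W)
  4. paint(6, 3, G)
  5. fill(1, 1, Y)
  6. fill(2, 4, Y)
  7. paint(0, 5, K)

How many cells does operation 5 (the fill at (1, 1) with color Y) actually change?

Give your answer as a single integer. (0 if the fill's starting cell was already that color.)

After op 1 paint(1,2,Y):
WWWWWWW
WWYRRWW
WWWRRWW
WWWRRWW
WWWRRWW
WWWWWWW
WWWWWWW
WWWWWWW
WWWWWWW
After op 2 paint(4,4,B):
WWWWWWW
WWYRRWW
WWWRRWW
WWWRRWW
WWWRBWW
WWWWWWW
WWWWWWW
WWWWWWW
WWWWWWW
After op 3 paint(2,4,W):
WWWWWWW
WWYRRWW
WWWRWWW
WWWRRWW
WWWRBWW
WWWWWWW
WWWWWWW
WWWWWWW
WWWWWWW
After op 4 paint(6,3,G):
WWWWWWW
WWYRRWW
WWWRWWW
WWWRRWW
WWWRBWW
WWWWWWW
WWWGWWW
WWWWWWW
WWWWWWW
After op 5 fill(1,1,Y) [54 cells changed]:
YYYYYYY
YYYRRYY
YYYRYYY
YYYRRYY
YYYRBYY
YYYYYYY
YYYGYYY
YYYYYYY
YYYYYYY

Answer: 54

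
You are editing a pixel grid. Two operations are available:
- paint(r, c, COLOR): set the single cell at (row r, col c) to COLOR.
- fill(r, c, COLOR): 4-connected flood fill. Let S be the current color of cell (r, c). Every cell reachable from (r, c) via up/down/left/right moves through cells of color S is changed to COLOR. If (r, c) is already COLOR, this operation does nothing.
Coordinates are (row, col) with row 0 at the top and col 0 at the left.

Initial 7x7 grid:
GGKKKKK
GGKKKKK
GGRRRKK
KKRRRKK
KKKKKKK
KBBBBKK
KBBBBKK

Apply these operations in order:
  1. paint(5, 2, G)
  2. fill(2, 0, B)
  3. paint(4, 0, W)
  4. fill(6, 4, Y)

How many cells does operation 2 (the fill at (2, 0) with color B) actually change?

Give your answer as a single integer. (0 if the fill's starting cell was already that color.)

After op 1 paint(5,2,G):
GGKKKKK
GGKKKKK
GGRRRKK
KKRRRKK
KKKKKKK
KBGBBKK
KBBBBKK
After op 2 fill(2,0,B) [6 cells changed]:
BBKKKKK
BBKKKKK
BBRRRKK
KKRRRKK
KKKKKKK
KBGBBKK
KBBBBKK

Answer: 6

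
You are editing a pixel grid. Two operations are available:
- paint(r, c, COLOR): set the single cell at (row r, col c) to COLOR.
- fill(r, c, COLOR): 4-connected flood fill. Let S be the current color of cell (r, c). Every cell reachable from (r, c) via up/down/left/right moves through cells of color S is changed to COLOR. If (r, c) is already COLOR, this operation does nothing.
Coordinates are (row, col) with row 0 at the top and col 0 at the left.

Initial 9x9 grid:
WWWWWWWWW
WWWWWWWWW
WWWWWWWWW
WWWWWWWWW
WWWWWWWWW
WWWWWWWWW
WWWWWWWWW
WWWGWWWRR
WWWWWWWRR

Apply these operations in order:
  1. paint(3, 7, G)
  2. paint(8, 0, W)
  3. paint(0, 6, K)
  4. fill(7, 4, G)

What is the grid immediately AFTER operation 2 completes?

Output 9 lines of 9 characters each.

After op 1 paint(3,7,G):
WWWWWWWWW
WWWWWWWWW
WWWWWWWWW
WWWWWWWGW
WWWWWWWWW
WWWWWWWWW
WWWWWWWWW
WWWGWWWRR
WWWWWWWRR
After op 2 paint(8,0,W):
WWWWWWWWW
WWWWWWWWW
WWWWWWWWW
WWWWWWWGW
WWWWWWWWW
WWWWWWWWW
WWWWWWWWW
WWWGWWWRR
WWWWWWWRR

Answer: WWWWWWWWW
WWWWWWWWW
WWWWWWWWW
WWWWWWWGW
WWWWWWWWW
WWWWWWWWW
WWWWWWWWW
WWWGWWWRR
WWWWWWWRR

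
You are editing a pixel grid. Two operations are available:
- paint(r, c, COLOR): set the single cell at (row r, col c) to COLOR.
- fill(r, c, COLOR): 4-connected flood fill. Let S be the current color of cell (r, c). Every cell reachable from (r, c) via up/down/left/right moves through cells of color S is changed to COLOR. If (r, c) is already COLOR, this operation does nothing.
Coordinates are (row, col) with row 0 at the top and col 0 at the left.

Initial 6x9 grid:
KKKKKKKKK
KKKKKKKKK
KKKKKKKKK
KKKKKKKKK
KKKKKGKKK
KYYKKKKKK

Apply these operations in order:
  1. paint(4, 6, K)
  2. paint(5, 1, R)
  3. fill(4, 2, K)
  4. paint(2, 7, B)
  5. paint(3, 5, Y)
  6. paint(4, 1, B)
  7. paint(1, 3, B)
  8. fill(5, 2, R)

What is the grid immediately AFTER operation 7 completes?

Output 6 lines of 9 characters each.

After op 1 paint(4,6,K):
KKKKKKKKK
KKKKKKKKK
KKKKKKKKK
KKKKKKKKK
KKKKKGKKK
KYYKKKKKK
After op 2 paint(5,1,R):
KKKKKKKKK
KKKKKKKKK
KKKKKKKKK
KKKKKKKKK
KKKKKGKKK
KRYKKKKKK
After op 3 fill(4,2,K) [0 cells changed]:
KKKKKKKKK
KKKKKKKKK
KKKKKKKKK
KKKKKKKKK
KKKKKGKKK
KRYKKKKKK
After op 4 paint(2,7,B):
KKKKKKKKK
KKKKKKKKK
KKKKKKKBK
KKKKKKKKK
KKKKKGKKK
KRYKKKKKK
After op 5 paint(3,5,Y):
KKKKKKKKK
KKKKKKKKK
KKKKKKKBK
KKKKKYKKK
KKKKKGKKK
KRYKKKKKK
After op 6 paint(4,1,B):
KKKKKKKKK
KKKKKKKKK
KKKKKKKBK
KKKKKYKKK
KBKKKGKKK
KRYKKKKKK
After op 7 paint(1,3,B):
KKKKKKKKK
KKKBKKKKK
KKKKKKKBK
KKKKKYKKK
KBKKKGKKK
KRYKKKKKK

Answer: KKKKKKKKK
KKKBKKKKK
KKKKKKKBK
KKKKKYKKK
KBKKKGKKK
KRYKKKKKK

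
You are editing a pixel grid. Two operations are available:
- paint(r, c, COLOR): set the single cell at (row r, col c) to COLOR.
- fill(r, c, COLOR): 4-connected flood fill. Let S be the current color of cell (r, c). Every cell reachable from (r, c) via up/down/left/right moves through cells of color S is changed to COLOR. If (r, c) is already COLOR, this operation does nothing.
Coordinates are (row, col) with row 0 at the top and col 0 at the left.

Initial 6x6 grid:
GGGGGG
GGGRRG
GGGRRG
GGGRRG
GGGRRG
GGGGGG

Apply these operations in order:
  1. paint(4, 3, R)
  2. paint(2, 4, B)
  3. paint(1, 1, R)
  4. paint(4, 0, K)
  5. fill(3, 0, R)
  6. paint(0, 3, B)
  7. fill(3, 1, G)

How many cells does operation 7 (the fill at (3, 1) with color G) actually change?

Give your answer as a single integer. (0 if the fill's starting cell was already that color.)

Answer: 33

Derivation:
After op 1 paint(4,3,R):
GGGGGG
GGGRRG
GGGRRG
GGGRRG
GGGRRG
GGGGGG
After op 2 paint(2,4,B):
GGGGGG
GGGRRG
GGGRBG
GGGRRG
GGGRRG
GGGGGG
After op 3 paint(1,1,R):
GGGGGG
GRGRRG
GGGRBG
GGGRRG
GGGRRG
GGGGGG
After op 4 paint(4,0,K):
GGGGGG
GRGRRG
GGGRBG
GGGRRG
KGGRRG
GGGGGG
After op 5 fill(3,0,R) [26 cells changed]:
RRRRRR
RRRRRR
RRRRBR
RRRRRR
KRRRRR
RRRRRR
After op 6 paint(0,3,B):
RRRBRR
RRRRRR
RRRRBR
RRRRRR
KRRRRR
RRRRRR
After op 7 fill(3,1,G) [33 cells changed]:
GGGBGG
GGGGGG
GGGGBG
GGGGGG
KGGGGG
GGGGGG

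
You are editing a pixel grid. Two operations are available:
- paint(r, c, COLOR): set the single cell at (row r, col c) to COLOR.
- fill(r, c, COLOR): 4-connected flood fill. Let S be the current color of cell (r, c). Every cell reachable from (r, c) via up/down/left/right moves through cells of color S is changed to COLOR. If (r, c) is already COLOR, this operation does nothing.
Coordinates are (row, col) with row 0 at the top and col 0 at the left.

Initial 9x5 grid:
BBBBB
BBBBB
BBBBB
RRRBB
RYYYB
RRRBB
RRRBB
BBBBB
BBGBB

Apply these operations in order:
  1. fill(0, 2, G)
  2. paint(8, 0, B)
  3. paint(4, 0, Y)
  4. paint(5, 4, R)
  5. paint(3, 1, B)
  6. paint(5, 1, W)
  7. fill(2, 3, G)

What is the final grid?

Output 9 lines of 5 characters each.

Answer: GGGGG
GGGGG
GGGGG
RBRGG
YYYYG
RWRGR
RRRGG
GGGGG
BGGGG

Derivation:
After op 1 fill(0,2,G) [31 cells changed]:
GGGGG
GGGGG
GGGGG
RRRGG
RYYYG
RRRGG
RRRGG
GGGGG
GGGGG
After op 2 paint(8,0,B):
GGGGG
GGGGG
GGGGG
RRRGG
RYYYG
RRRGG
RRRGG
GGGGG
BGGGG
After op 3 paint(4,0,Y):
GGGGG
GGGGG
GGGGG
RRRGG
YYYYG
RRRGG
RRRGG
GGGGG
BGGGG
After op 4 paint(5,4,R):
GGGGG
GGGGG
GGGGG
RRRGG
YYYYG
RRRGR
RRRGG
GGGGG
BGGGG
After op 5 paint(3,1,B):
GGGGG
GGGGG
GGGGG
RBRGG
YYYYG
RRRGR
RRRGG
GGGGG
BGGGG
After op 6 paint(5,1,W):
GGGGG
GGGGG
GGGGG
RBRGG
YYYYG
RWRGR
RRRGG
GGGGG
BGGGG
After op 7 fill(2,3,G) [0 cells changed]:
GGGGG
GGGGG
GGGGG
RBRGG
YYYYG
RWRGR
RRRGG
GGGGG
BGGGG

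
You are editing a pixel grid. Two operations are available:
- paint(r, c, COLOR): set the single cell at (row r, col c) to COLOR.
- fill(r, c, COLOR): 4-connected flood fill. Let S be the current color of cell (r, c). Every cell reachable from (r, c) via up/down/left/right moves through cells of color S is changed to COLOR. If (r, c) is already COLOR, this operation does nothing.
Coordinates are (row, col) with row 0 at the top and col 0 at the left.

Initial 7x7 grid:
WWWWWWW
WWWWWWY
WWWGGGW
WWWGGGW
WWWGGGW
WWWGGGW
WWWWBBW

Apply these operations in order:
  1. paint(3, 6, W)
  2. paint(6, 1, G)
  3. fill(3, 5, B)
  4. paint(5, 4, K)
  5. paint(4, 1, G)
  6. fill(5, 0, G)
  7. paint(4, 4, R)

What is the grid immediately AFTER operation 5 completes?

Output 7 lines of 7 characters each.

Answer: WWWWWWW
WWWWWWY
WWWBBBW
WWWBBBW
WGWBBBW
WWWBKBW
WGWWBBW

Derivation:
After op 1 paint(3,6,W):
WWWWWWW
WWWWWWY
WWWGGGW
WWWGGGW
WWWGGGW
WWWGGGW
WWWWBBW
After op 2 paint(6,1,G):
WWWWWWW
WWWWWWY
WWWGGGW
WWWGGGW
WWWGGGW
WWWGGGW
WGWWBBW
After op 3 fill(3,5,B) [12 cells changed]:
WWWWWWW
WWWWWWY
WWWBBBW
WWWBBBW
WWWBBBW
WWWBBBW
WGWWBBW
After op 4 paint(5,4,K):
WWWWWWW
WWWWWWY
WWWBBBW
WWWBBBW
WWWBBBW
WWWBKBW
WGWWBBW
After op 5 paint(4,1,G):
WWWWWWW
WWWWWWY
WWWBBBW
WWWBBBW
WGWBBBW
WWWBKBW
WGWWBBW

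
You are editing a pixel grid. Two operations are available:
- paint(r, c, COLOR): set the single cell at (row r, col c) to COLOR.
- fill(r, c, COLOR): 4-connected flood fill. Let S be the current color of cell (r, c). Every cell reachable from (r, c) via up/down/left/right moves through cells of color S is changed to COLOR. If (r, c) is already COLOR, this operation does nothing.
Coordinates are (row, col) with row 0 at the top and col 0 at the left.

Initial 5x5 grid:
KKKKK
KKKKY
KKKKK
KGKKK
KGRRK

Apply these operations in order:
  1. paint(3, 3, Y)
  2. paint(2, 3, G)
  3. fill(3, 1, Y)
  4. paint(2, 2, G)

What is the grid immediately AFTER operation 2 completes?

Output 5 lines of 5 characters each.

After op 1 paint(3,3,Y):
KKKKK
KKKKY
KKKKK
KGKYK
KGRRK
After op 2 paint(2,3,G):
KKKKK
KKKKY
KKKGK
KGKYK
KGRRK

Answer: KKKKK
KKKKY
KKKGK
KGKYK
KGRRK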